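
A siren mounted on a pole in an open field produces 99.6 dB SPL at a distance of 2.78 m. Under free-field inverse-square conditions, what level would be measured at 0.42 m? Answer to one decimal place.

116.0 dB SPL

For a point source in a free field, ΔL = −20·log₁₀(d₂/d₁).
ΔL = −20·log₁₀(0.42/2.78) = 16.42 dB, so L₂ = 99.6 + (16.42) = 116.0 dB SPL.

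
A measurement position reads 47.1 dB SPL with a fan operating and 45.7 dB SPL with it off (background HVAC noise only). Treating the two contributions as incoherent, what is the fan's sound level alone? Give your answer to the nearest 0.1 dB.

41.5 dB SPL

Background correction is a power subtraction:
L_src = 10·log₁₀(10^(47.1/10) − 10^(45.7/10)) = 10·log₁₀(14130) = 41.5 dB SPL.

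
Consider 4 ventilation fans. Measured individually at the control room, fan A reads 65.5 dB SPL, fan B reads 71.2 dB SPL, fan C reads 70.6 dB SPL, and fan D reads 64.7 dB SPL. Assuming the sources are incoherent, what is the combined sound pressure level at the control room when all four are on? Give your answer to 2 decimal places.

Incoherent sources sum as intensities:
L_total = 10·log₁₀(10^(65.5/10) + 10^(71.2/10) + 10^(70.6/10) + 10^(64.7/10)) = 10·log₁₀(31160000) = 74.94 dB SPL.

74.94 dB SPL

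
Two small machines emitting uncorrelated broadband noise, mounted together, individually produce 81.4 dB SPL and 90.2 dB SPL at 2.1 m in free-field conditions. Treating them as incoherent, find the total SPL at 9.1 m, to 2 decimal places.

78.00 dB SPL

Combined at 2.1 m: 10·log₁₀(10^(81.4/10)+10^(90.2/10)) = 90.738 dB SPL.
Then apply −20·log₁₀(9.1/2.1) = -12.736 dB → 78.00 dB SPL.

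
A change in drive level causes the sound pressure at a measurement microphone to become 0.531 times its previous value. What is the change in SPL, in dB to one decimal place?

Sound pressure is an amplitude quantity: ΔL = 20·log₁₀(p₂/p₁).
20·log₁₀(0.531) = -5.5 dB.

-5.5 dB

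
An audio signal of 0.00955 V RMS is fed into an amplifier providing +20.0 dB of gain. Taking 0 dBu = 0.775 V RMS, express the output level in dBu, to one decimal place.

Input level: 20·log₁₀(0.00955/0.775) = -38.19 dBu.
Output: -38.19 + 20.0 = -18.2 dBu.

-18.2 dBu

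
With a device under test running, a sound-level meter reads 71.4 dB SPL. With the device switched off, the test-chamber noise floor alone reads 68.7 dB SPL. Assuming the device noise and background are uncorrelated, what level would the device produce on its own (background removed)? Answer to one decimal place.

68.1 dB SPL

Background correction is a power subtraction:
L_src = 10·log₁₀(10^(71.4/10) − 10^(68.7/10)) = 10·log₁₀(6391000) = 68.1 dB SPL.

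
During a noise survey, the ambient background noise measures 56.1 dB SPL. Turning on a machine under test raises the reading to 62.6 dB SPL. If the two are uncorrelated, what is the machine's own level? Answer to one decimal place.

Remove the background by subtracting linear intensities:
L_src = 10·log₁₀(10^(62.6/10) − 10^(56.1/10)) = 10·log₁₀(1412000) = 61.5 dB SPL.

61.5 dB SPL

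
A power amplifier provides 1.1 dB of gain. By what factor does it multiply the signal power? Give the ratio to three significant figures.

Power ratio = 10^(dB/10).
10^(1.1/10) = 10^(0.1100) = 1.29.

1.29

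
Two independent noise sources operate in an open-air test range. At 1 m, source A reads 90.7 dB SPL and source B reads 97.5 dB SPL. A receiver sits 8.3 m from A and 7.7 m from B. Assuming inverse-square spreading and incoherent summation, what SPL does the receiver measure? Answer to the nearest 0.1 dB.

At the listener: L_A = 90.7 − 20·log₁₀(8.3) = 72.32 dB; L_B = 97.5 − 20·log₁₀(7.7) = 79.77 dB.
Combined: 10·log₁₀(10^(72.32/10)+10^(79.77/10)) = 80.5 dB SPL.

80.5 dB SPL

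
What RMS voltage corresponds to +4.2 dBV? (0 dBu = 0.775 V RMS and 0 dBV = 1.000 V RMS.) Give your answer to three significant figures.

1.62 V

V = 1.000 V × 10^(+4.2/20).
= 1.000 × 1.622 = 1.62 V.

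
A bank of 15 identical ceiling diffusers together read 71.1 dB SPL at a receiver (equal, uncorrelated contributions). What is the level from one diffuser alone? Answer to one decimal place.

15 equal incoherent sources add 10·log₁₀(15) = 11.76 dB over one source.
L_one = 71.1 − 11.76 = 59.3 dB SPL.

59.3 dB SPL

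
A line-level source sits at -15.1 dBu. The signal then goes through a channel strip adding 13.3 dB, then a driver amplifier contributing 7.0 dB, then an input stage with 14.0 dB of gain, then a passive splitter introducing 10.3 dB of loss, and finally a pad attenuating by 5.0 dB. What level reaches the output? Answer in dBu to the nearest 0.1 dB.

Cascaded gains and losses add directly in dB.
-15.1 + 13.3 + 7.0 + 14.0 − 10.3 − 5.0 = +3.9 dBu.

+3.9 dBu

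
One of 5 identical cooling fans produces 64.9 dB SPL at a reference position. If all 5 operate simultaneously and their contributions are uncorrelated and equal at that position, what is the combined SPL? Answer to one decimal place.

5 equal incoherent sources raise the level by 10·log₁₀(5) = 6.99 dB.
L_total = 64.9 + 6.99 = 71.9 dB SPL.

71.9 dB SPL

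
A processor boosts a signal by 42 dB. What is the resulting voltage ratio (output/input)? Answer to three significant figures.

Voltage ratio = 10^(dB/20).
10^(42/20) = 10^(2.100) = 126.

126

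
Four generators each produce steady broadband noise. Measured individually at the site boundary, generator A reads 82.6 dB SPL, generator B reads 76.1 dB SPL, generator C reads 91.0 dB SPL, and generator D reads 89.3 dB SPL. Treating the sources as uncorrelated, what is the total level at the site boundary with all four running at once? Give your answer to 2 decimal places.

93.68 dB SPL

Uncorrelated sources add in intensity (power), not in dB.
L_total = 10·log₁₀(10^(82.6/10) + 10^(76.1/10) + 10^(91.0/10) + 10^(89.3/10)) = 10·log₁₀(2333000000) = 93.68 dB SPL.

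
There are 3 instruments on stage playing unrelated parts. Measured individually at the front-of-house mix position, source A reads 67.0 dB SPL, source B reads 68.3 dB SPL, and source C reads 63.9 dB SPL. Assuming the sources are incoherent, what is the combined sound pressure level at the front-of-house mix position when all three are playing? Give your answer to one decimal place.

71.5 dB SPL

Incoherent sources sum as intensities:
L_total = 10·log₁₀(10^(67.0/10) + 10^(68.3/10) + 10^(63.9/10)) = 10·log₁₀(14230000) = 71.5 dB SPL.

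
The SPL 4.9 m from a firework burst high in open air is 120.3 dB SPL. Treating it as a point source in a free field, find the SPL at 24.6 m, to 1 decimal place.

106.3 dB SPL

Free-field point source: level drops by 20·log₁₀ of the distance ratio.
ΔL = −20·log₁₀(24.6/4.9) = -14.01 dB, so L₂ = 120.3 + (-14.01) = 106.3 dB SPL.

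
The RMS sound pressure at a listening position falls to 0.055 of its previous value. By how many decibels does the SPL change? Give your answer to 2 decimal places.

SPL change from a pressure ratio uses the 20·log₁₀ form:
20·log₁₀(0.055) = -25.19 dB.

-25.19 dB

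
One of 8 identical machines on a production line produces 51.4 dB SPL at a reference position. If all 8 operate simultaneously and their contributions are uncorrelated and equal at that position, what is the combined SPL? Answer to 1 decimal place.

60.4 dB SPL

8 equal incoherent sources raise the level by 10·log₁₀(8) = 9.03 dB.
L_total = 51.4 + 9.03 = 60.4 dB SPL.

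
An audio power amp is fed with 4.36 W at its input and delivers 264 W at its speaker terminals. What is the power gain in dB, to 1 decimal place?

Power is a power quantity, so gain = 10·log₁₀(P_out/P_in).
10·log₁₀(264/4.36) = 10·log₁₀(60.55) = 17.8 dB.

17.8 dB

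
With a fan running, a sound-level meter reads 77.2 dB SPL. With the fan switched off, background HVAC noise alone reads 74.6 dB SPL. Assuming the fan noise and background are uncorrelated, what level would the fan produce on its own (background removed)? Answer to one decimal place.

73.7 dB SPL

Background correction is a power subtraction:
L_src = 10·log₁₀(10^(77.2/10) − 10^(74.6/10)) = 10·log₁₀(23640000) = 73.7 dB SPL.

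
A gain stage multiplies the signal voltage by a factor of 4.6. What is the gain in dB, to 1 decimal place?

Voltage ratio → dB uses the 20·log₁₀ form:
20·log₁₀(4.6) = 13.3 dB.

13.3 dB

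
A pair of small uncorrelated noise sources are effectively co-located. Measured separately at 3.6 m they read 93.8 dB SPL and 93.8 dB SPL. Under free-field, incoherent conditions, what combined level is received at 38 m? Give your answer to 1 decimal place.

Combined at 3.6 m: 10·log₁₀(10^(93.8/10)+10^(93.8/10)) = 96.81 dB SPL.
Then apply −20·log₁₀(38/3.6) = -20.47 dB → 76.3 dB SPL.

76.3 dB SPL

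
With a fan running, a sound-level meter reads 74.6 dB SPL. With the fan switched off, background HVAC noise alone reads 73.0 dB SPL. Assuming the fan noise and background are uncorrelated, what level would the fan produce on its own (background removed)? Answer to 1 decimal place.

Subtract intensities: L_src = 10·log₁₀(10^(L_total/10) − 10^(L_bg/10)).
L_src = 10·log₁₀(10^(74.6/10) − 10^(73.0/10)) = 10·log₁₀(8888000) = 69.5 dB SPL.

69.5 dB SPL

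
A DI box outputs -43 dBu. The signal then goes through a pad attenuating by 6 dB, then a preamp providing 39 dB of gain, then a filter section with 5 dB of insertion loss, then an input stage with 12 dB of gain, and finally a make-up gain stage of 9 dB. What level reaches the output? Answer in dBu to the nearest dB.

+6 dBu

In dB, series stages simply add:
-43 − 6 + 39 − 5 + 12 + 9 = +6 dBu.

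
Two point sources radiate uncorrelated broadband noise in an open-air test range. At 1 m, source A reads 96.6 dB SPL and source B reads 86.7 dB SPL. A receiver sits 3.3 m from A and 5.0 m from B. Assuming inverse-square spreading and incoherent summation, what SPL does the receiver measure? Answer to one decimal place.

At the listener: L_A = 96.6 − 20·log₁₀(3.3) = 86.23 dB; L_B = 86.7 − 20·log₁₀(5.0) = 72.72 dB.
Combined: 10·log₁₀(10^(86.23/10)+10^(72.72/10)) = 86.4 dB SPL.

86.4 dB SPL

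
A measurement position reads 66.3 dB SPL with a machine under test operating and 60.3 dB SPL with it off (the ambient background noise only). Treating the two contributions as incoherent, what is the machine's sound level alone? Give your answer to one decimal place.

65.0 dB SPL

Background correction is a power subtraction:
L_src = 10·log₁₀(10^(66.3/10) − 10^(60.3/10)) = 10·log₁₀(3194000) = 65.0 dB SPL.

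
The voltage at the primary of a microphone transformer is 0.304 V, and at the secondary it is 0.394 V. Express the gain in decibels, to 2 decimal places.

2.25 dB

Voltage is an amplitude quantity, so gain = 20·log₁₀(V_out/V_in).
20·log₁₀(0.394/0.304) = 20·log₁₀(1.296) = 2.25 dB.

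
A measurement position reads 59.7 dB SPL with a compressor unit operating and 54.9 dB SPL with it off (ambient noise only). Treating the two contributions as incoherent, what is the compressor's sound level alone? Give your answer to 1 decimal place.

Remove the background by subtracting linear intensities:
L_src = 10·log₁₀(10^(59.7/10) − 10^(54.9/10)) = 10·log₁₀(624200) = 58.0 dB SPL.

58.0 dB SPL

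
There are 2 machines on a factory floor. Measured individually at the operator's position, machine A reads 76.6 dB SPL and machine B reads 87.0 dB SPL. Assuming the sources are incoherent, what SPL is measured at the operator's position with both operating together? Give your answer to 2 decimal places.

Uncorrelated sources add in intensity (power), not in dB.
L_total = 10·log₁₀(10^(76.6/10) + 10^(87.0/10)) = 10·log₁₀(546900000) = 87.38 dB SPL.

87.38 dB SPL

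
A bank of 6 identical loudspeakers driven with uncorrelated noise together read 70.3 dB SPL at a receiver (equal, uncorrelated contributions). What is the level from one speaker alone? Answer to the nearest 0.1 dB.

62.5 dB SPL

6 equal incoherent sources add 10·log₁₀(6) = 7.78 dB over one source.
L_one = 70.3 − 7.78 = 62.5 dB SPL.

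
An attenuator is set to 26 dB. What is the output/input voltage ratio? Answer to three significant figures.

0.0501

Voltage ratio = 10^(dB/20).
10^(-26/20) = 10^(-1.300) = 0.0501.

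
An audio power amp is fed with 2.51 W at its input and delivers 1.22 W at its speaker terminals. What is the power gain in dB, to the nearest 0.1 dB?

For a power ratio, dB = 10·log₁₀(P₂/P₁).
10·log₁₀(1.22/2.51) = 10·log₁₀(0.4861) = -3.1 dB.

-3.1 dB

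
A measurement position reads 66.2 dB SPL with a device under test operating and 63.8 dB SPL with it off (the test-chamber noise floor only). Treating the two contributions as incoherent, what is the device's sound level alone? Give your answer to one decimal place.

62.5 dB SPL

Subtract intensities: L_src = 10·log₁₀(10^(L_total/10) − 10^(L_bg/10)).
L_src = 10·log₁₀(10^(66.2/10) − 10^(63.8/10)) = 10·log₁₀(1770000) = 62.5 dB SPL.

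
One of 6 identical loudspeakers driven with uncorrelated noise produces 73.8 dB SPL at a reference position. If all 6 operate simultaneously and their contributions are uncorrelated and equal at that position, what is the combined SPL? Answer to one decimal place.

81.6 dB SPL

6 equal incoherent sources raise the level by 10·log₁₀(6) = 7.78 dB.
L_total = 73.8 + 7.78 = 81.6 dB SPL.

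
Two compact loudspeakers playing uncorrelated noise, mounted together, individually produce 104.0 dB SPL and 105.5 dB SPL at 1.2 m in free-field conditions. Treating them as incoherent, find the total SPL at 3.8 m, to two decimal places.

Combined at 1.2 m: 10·log₁₀(10^(104.0/10)+10^(105.5/10)) = 107.825 dB SPL.
Then apply −20·log₁₀(3.8/1.2) = -10.012 dB → 97.81 dB SPL.

97.81 dB SPL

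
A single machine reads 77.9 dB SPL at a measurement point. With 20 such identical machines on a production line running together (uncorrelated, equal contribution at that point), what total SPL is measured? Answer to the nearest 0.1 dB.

90.9 dB SPL

20 equal incoherent sources raise the level by 10·log₁₀(20) = 13.01 dB.
L_total = 77.9 + 13.01 = 90.9 dB SPL.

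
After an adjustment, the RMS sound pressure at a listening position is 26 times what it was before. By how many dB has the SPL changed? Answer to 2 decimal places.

28.30 dB

Sound pressure is an amplitude quantity: ΔL = 20·log₁₀(p₂/p₁).
20·log₁₀(26) = 28.30 dB.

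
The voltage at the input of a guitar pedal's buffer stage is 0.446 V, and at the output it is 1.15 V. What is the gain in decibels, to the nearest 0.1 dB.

Voltage is an amplitude quantity, so gain = 20·log₁₀(V_out/V_in).
20·log₁₀(1.15/0.446) = 20·log₁₀(2.578) = 8.2 dB.

8.2 dB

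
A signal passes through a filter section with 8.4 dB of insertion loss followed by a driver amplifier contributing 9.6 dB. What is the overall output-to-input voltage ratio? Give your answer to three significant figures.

Net gain = (−8.4) + 9.6 = 1.2 dB.
Voltage ratio = 10^(1.2/20) = 1.15.

1.15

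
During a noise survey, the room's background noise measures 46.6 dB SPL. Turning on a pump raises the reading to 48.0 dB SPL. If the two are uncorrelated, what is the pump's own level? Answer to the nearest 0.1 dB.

42.4 dB SPL

Remove the background by subtracting linear intensities:
L_src = 10·log₁₀(10^(48.0/10) − 10^(46.6/10)) = 10·log₁₀(17390) = 42.4 dB SPL.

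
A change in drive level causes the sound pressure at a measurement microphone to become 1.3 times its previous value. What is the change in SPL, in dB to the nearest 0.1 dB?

2.3 dB

SPL change from a pressure ratio uses the 20·log₁₀ form:
20·log₁₀(1.3) = 2.3 dB.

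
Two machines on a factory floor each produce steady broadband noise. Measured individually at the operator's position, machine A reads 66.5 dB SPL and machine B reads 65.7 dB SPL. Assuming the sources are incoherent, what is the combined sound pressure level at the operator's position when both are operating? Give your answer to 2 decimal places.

Incoherent sources sum as intensities:
L_total = 10·log₁₀(10^(66.5/10) + 10^(65.7/10)) = 10·log₁₀(8182000) = 69.13 dB SPL.

69.13 dB SPL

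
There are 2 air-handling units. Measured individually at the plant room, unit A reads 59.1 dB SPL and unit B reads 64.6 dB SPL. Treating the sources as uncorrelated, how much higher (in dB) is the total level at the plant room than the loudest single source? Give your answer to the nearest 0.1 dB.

Uncorrelated sources add in intensity (power), not in dB.
L_total = 10·log₁₀(10^(59.1/10) + 10^(64.6/10)) = 65.68 dB SPL.
Excess over the loudest (64.6 dB): 65.68 − 64.6 = 1.1 dB.

1.1 dB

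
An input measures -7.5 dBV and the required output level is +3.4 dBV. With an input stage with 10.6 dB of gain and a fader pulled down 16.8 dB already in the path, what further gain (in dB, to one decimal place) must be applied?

The required make-up gain is the shortfall in the dB sum.
G = +3.4 − (-7.5) − 10.6 + 16.8 = 17.1 dB.

17.1 dB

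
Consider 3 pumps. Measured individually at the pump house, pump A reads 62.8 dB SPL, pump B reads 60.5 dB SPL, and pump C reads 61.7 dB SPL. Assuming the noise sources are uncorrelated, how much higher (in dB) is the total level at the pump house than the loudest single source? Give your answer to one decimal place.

Add the sources as powers (linear), then convert back to dB:
L_total = 10·log₁₀(10^(62.8/10) + 10^(60.5/10) + 10^(61.7/10)) = 66.54 dB SPL.
Excess over the loudest (62.8 dB): 66.54 − 62.8 = 3.7 dB.

3.7 dB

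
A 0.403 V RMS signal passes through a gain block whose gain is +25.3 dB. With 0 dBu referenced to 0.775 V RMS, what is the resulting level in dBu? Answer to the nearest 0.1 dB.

+19.6 dBu

Input level: 20·log₁₀(0.403/0.775) = -5.68 dBu.
Output: -5.68 + 25.3 = +19.6 dBu.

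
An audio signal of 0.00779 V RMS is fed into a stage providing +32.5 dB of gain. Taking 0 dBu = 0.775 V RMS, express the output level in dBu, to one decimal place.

-7.5 dBu

Input level: 20·log₁₀(0.00779/0.775) = -39.96 dBu.
Output: -39.96 + 32.5 = -7.5 dBu.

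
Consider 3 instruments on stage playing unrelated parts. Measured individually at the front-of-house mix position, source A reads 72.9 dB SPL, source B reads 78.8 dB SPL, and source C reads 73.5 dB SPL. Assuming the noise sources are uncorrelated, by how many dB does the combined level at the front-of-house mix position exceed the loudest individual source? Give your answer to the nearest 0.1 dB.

Uncorrelated sources add in intensity (power), not in dB.
L_total = 10·log₁₀(10^(72.9/10) + 10^(78.8/10) + 10^(73.5/10)) = 80.71 dB SPL.
Excess over the loudest (78.8 dB): 80.71 − 78.8 = 1.9 dB.

1.9 dB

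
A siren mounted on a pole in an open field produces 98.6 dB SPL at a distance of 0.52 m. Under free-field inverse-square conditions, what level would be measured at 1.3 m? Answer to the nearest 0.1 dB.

90.6 dB SPL

For a point source in a free field, ΔL = −20·log₁₀(d₂/d₁).
ΔL = −20·log₁₀(1.3/0.52) = -7.96 dB, so L₂ = 98.6 + (-7.96) = 90.6 dB SPL.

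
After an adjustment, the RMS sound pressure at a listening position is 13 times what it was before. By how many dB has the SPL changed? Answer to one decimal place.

Sound pressure is an amplitude quantity: ΔL = 20·log₁₀(p₂/p₁).
20·log₁₀(13) = 22.3 dB.

22.3 dB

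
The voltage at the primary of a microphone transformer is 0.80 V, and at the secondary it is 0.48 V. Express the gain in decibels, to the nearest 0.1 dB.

For a voltage ratio, dB = 20·log₁₀(V₂/V₁).
20·log₁₀(0.48/0.80) = 20·log₁₀(0.6000) = -4.4 dB.

-4.4 dB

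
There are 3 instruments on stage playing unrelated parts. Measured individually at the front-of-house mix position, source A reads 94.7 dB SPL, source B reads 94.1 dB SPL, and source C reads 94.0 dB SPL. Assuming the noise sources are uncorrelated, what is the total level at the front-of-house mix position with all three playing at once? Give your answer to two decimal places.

Add the sources as powers (linear), then convert back to dB:
L_total = 10·log₁₀(10^(94.7/10) + 10^(94.1/10) + 10^(94.0/10)) = 10·log₁₀(8033000000) = 99.05 dB SPL.

99.05 dB SPL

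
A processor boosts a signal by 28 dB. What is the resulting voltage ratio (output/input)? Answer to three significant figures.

25.1

Voltage ratio = 10^(dB/20).
10^(28/20) = 10^(1.400) = 25.1.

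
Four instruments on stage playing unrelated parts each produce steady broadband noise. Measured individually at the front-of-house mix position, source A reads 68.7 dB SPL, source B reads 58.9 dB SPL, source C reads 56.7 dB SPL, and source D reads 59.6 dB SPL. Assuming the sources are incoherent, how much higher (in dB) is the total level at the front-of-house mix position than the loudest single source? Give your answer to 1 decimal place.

Incoherent sources sum as intensities:
L_total = 10·log₁₀(10^(68.7/10) + 10^(58.9/10) + 10^(56.7/10) + 10^(59.6/10)) = 69.81 dB SPL.
Excess over the loudest (68.7 dB): 69.81 − 68.7 = 1.1 dB.

1.1 dB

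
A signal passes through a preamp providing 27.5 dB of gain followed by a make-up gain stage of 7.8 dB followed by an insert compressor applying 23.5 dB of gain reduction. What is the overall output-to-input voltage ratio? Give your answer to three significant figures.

Net gain = 27.5 + 7.8 + (−23.5) = 11.8 dB.
Voltage ratio = 10^(11.8/20) = 3.89.

3.89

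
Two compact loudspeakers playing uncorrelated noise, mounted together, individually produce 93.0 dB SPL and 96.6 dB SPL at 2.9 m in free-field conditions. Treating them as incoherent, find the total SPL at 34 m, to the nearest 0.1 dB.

76.8 dB SPL

Combined at 2.9 m: 10·log₁₀(10^(93.0/10)+10^(96.6/10)) = 98.17 dB SPL.
Then apply −20·log₁₀(34/2.9) = -21.38 dB → 76.8 dB SPL.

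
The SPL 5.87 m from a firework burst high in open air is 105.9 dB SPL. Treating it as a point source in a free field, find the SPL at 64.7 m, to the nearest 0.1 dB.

Free-field point source: level drops by 20·log₁₀ of the distance ratio.
ΔL = −20·log₁₀(64.7/5.87) = -20.85 dB, so L₂ = 105.9 + (-20.85) = 85.1 dB SPL.

85.1 dB SPL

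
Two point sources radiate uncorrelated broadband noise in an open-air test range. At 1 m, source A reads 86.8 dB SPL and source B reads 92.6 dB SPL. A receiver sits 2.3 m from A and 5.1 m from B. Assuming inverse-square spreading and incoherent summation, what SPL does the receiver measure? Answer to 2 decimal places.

At the listener: L_A = 86.8 − 20·log₁₀(2.3) = 79.565 dB; L_B = 92.6 − 20·log₁₀(5.1) = 78.449 dB.
Combined: 10·log₁₀(10^(79.565/10)+10^(78.449/10)) = 82.05 dB SPL.

82.05 dB SPL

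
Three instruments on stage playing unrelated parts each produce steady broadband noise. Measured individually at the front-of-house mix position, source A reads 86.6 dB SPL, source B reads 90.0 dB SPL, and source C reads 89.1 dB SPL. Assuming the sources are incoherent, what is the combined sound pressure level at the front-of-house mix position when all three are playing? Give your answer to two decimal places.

Uncorrelated sources add in intensity (power), not in dB.
L_total = 10·log₁₀(10^(86.6/10) + 10^(90.0/10) + 10^(89.1/10)) = 10·log₁₀(2270000000) = 93.56 dB SPL.

93.56 dB SPL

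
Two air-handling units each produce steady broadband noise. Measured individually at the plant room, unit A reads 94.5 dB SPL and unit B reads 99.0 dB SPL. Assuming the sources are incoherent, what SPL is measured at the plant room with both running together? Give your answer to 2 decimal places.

100.32 dB SPL

Uncorrelated sources add in intensity (power), not in dB.
L_total = 10·log₁₀(10^(94.5/10) + 10^(99.0/10)) = 10·log₁₀(10762000000) = 100.32 dB SPL.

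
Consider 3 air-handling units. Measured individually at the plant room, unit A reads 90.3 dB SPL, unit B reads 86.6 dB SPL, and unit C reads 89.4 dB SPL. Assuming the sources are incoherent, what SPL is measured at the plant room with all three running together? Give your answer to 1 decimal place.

93.8 dB SPL

Incoherent sources sum as intensities:
L_total = 10·log₁₀(10^(90.3/10) + 10^(86.6/10) + 10^(89.4/10)) = 10·log₁₀(2400000000) = 93.8 dB SPL.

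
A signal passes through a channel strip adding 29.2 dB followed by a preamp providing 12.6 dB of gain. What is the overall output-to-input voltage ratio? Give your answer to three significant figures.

Net gain = 29.2 + 12.6 = 41.8 dB.
Voltage ratio = 10^(41.8/20) = 123.

123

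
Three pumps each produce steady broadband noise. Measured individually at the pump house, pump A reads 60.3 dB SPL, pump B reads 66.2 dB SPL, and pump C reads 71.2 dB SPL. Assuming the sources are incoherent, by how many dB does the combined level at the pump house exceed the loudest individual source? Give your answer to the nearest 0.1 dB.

Uncorrelated sources add in intensity (power), not in dB.
L_total = 10·log₁₀(10^(60.3/10) + 10^(66.2/10) + 10^(71.2/10)) = 72.65 dB SPL.
Excess over the loudest (71.2 dB): 72.65 − 71.2 = 1.5 dB.

1.5 dB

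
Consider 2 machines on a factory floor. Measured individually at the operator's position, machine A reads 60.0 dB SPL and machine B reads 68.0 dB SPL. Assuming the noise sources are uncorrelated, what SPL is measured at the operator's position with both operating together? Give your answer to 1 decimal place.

68.6 dB SPL

Add the sources as powers (linear), then convert back to dB:
L_total = 10·log₁₀(10^(60.0/10) + 10^(68.0/10)) = 10·log₁₀(7310000) = 68.6 dB SPL.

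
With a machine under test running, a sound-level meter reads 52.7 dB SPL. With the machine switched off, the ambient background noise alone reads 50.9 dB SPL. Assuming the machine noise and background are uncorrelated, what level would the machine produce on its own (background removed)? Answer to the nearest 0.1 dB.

Subtract intensities: L_src = 10·log₁₀(10^(L_total/10) − 10^(L_bg/10)).
L_src = 10·log₁₀(10^(52.7/10) − 10^(50.9/10)) = 10·log₁₀(63180) = 48.0 dB SPL.

48.0 dB SPL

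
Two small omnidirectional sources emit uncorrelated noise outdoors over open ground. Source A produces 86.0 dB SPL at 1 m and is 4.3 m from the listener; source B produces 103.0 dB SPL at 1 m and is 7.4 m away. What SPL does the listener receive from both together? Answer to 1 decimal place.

At the listener: L_A = 86.0 − 20·log₁₀(4.3) = 73.33 dB; L_B = 103.0 − 20·log₁₀(7.4) = 85.62 dB.
Combined: 10·log₁₀(10^(73.33/10)+10^(85.62/10)) = 85.9 dB SPL.

85.9 dB SPL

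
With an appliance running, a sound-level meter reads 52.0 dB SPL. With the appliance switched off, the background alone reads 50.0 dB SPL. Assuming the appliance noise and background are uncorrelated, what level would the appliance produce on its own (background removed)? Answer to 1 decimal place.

47.7 dB SPL

Subtract intensities: L_src = 10·log₁₀(10^(L_total/10) − 10^(L_bg/10)).
L_src = 10·log₁₀(10^(52.0/10) − 10^(50.0/10)) = 10·log₁₀(58490) = 47.7 dB SPL.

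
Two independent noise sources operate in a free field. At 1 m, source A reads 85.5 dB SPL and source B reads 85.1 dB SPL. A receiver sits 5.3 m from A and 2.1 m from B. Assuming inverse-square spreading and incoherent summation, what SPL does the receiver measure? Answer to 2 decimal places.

At the listener: L_A = 85.5 − 20·log₁₀(5.3) = 71.014 dB; L_B = 85.1 − 20·log₁₀(2.1) = 78.656 dB.
Combined: 10·log₁₀(10^(71.014/10)+10^(78.656/10)) = 79.35 dB SPL.

79.35 dB SPL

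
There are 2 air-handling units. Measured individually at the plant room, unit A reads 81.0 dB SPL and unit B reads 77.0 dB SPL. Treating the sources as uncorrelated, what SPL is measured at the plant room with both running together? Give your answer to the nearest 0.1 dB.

Add the sources as powers (linear), then convert back to dB:
L_total = 10·log₁₀(10^(81.0/10) + 10^(77.0/10)) = 10·log₁₀(176000000) = 82.5 dB SPL.

82.5 dB SPL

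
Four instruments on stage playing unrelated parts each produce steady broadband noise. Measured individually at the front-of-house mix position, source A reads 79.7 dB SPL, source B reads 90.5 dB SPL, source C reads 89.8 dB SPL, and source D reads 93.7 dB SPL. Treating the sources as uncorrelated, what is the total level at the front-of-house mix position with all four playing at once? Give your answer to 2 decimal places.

96.55 dB SPL

Add the sources as powers (linear), then convert back to dB:
L_total = 10·log₁₀(10^(79.7/10) + 10^(90.5/10) + 10^(89.8/10) + 10^(93.7/10)) = 10·log₁₀(4515000000) = 96.55 dB SPL.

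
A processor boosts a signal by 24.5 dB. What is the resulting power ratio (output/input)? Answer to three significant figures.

282

Power ratio = 10^(dB/10).
10^(24.5/10) = 10^(2.450) = 282.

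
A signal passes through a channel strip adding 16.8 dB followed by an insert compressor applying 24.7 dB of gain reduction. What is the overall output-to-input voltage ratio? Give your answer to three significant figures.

Net gain = 16.8 + (−24.7) = -7.9 dB.
Voltage ratio = 10^(-7.9/20) = 0.403.

0.403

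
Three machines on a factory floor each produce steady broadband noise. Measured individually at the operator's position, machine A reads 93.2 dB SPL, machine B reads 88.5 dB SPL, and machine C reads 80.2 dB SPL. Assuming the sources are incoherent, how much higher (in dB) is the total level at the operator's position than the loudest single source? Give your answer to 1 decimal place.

1.4 dB

Uncorrelated sources add in intensity (power), not in dB.
L_total = 10·log₁₀(10^(93.2/10) + 10^(88.5/10) + 10^(80.2/10)) = 94.63 dB SPL.
Excess over the loudest (93.2 dB): 94.63 − 93.2 = 1.4 dB.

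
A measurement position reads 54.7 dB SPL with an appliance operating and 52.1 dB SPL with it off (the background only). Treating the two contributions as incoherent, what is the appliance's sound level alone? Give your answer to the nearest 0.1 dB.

51.2 dB SPL

Subtract intensities: L_src = 10·log₁₀(10^(L_total/10) − 10^(L_bg/10)).
L_src = 10·log₁₀(10^(54.7/10) − 10^(52.1/10)) = 10·log₁₀(132900) = 51.2 dB SPL.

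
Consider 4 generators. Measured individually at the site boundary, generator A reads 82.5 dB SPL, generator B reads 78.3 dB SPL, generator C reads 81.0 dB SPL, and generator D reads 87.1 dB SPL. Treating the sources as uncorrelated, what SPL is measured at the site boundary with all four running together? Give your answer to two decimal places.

89.47 dB SPL

Incoherent sources sum as intensities:
L_total = 10·log₁₀(10^(82.5/10) + 10^(78.3/10) + 10^(81.0/10) + 10^(87.1/10)) = 10·log₁₀(884200000) = 89.47 dB SPL.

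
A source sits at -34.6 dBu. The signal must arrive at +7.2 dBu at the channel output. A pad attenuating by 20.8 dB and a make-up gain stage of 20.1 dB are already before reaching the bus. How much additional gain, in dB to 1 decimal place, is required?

The required make-up gain is the shortfall in the dB sum.
G = +7.2 − (-34.6) + 20.8 − 20.1 = 42.5 dB.

42.5 dB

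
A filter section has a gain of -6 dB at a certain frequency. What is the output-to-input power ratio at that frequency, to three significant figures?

0.251

Power ratio = 10^(dB/10).
10^(-6/10) = 10^(-0.6000) = 0.251.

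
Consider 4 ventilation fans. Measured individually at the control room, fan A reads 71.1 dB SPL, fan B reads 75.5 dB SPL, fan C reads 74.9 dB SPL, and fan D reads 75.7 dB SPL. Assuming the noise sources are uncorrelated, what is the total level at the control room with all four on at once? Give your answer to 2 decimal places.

Add the sources as powers (linear), then convert back to dB:
L_total = 10·log₁₀(10^(71.1/10) + 10^(75.5/10) + 10^(74.9/10) + 10^(75.7/10)) = 10·log₁₀(116400000) = 80.66 dB SPL.

80.66 dB SPL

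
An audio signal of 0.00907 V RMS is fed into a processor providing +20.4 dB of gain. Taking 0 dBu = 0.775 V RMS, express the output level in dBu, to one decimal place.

-18.2 dBu

Input level: 20·log₁₀(0.00907/0.775) = -38.63 dBu.
Output: -38.63 + 20.4 = -18.2 dBu.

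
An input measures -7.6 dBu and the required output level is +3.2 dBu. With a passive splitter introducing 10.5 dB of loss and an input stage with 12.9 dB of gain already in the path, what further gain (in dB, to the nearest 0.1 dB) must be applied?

The required make-up gain is the shortfall in the dB sum.
G = +3.2 − (-7.6) + 10.5 − 12.9 = 8.4 dB.

8.4 dB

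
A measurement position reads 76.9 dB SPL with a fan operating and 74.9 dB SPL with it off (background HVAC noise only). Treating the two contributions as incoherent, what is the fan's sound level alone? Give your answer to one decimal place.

Remove the background by subtracting linear intensities:
L_src = 10·log₁₀(10^(76.9/10) − 10^(74.9/10)) = 10·log₁₀(18070000) = 72.6 dB SPL.

72.6 dB SPL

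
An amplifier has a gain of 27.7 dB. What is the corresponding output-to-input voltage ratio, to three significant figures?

24.3

Voltage ratio = 10^(dB/20).
10^(27.7/20) = 10^(1.385) = 24.3.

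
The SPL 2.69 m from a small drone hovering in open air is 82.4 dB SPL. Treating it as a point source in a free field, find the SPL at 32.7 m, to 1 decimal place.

60.7 dB SPL

Inverse-square spreading gives ΔL = −20·log₁₀(d₂/d₁).
ΔL = −20·log₁₀(32.7/2.69) = -21.70 dB, so L₂ = 82.4 + (-21.70) = 60.7 dB SPL.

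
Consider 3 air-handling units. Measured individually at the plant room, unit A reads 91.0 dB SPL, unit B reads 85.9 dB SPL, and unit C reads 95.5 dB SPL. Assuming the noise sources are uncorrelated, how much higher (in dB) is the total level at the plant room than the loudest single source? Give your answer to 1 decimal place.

Uncorrelated sources add in intensity (power), not in dB.
L_total = 10·log₁₀(10^(91.0/10) + 10^(85.9/10) + 10^(95.5/10)) = 97.16 dB SPL.
Excess over the loudest (95.5 dB): 97.16 − 95.5 = 1.7 dB.

1.7 dB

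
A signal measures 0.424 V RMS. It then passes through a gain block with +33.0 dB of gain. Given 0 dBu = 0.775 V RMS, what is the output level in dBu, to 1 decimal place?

+27.8 dBu

Input level: 20·log₁₀(0.424/0.775) = -5.24 dBu.
Output: -5.24 + 33.0 = +27.8 dBu.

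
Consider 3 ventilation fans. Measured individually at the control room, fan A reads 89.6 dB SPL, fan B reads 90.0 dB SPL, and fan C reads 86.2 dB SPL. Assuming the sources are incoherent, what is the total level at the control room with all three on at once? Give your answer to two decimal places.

Incoherent sources sum as intensities:
L_total = 10·log₁₀(10^(89.6/10) + 10^(90.0/10) + 10^(86.2/10)) = 10·log₁₀(2329000000) = 93.67 dB SPL.

93.67 dB SPL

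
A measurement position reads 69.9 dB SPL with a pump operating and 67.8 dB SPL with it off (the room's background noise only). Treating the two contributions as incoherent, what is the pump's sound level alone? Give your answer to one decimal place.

Background correction is a power subtraction:
L_src = 10·log₁₀(10^(69.9/10) − 10^(67.8/10)) = 10·log₁₀(3747000) = 65.7 dB SPL.

65.7 dB SPL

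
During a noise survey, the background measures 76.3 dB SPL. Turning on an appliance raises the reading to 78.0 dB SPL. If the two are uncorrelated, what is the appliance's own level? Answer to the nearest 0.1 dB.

73.1 dB SPL

Background correction is a power subtraction:
L_src = 10·log₁₀(10^(78.0/10) − 10^(76.3/10)) = 10·log₁₀(20440000) = 73.1 dB SPL.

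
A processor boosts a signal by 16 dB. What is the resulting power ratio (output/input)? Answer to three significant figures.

Power ratio = 10^(dB/10).
10^(16/10) = 10^(1.600) = 39.8.

39.8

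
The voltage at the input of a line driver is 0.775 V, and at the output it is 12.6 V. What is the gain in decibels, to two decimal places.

Voltage ratio → dB uses the 20·log₁₀ form:
20·log₁₀(12.6/0.775) = 20·log₁₀(16.26) = 24.22 dB.

24.22 dB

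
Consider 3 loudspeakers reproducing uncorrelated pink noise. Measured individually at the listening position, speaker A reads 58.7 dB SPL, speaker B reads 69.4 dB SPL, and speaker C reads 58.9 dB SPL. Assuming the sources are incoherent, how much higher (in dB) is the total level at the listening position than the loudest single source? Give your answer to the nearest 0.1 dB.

Add the sources as powers (linear), then convert back to dB:
L_total = 10·log₁₀(10^(58.7/10) + 10^(69.4/10) + 10^(58.9/10)) = 70.10 dB SPL.
Excess over the loudest (69.4 dB): 70.10 − 69.4 = 0.7 dB.

0.7 dB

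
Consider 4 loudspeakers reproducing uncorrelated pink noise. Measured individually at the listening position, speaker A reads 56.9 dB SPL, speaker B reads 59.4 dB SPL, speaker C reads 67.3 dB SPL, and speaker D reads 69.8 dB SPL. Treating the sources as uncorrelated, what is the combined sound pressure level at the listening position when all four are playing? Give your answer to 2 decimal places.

Add the sources as powers (linear), then convert back to dB:
L_total = 10·log₁₀(10^(56.9/10) + 10^(59.4/10) + 10^(67.3/10) + 10^(69.8/10)) = 10·log₁₀(16280000) = 72.12 dB SPL.

72.12 dB SPL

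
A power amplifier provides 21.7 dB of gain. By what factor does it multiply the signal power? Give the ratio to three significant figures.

Power ratio = 10^(dB/10).
10^(21.7/10) = 10^(2.170) = 148.

148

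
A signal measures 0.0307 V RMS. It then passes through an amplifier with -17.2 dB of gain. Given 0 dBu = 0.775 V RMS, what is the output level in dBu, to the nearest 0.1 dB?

-45.2 dBu

Input level: 20·log₁₀(0.0307/0.775) = -28.04 dBu.
Output: -28.04 − 17.2 = -45.2 dBu.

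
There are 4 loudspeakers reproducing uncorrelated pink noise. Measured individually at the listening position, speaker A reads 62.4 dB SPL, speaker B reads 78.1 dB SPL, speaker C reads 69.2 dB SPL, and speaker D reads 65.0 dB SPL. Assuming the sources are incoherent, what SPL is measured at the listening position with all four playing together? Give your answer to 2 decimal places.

78.91 dB SPL

Uncorrelated sources add in intensity (power), not in dB.
L_total = 10·log₁₀(10^(62.4/10) + 10^(78.1/10) + 10^(69.2/10) + 10^(65.0/10)) = 10·log₁₀(77780000) = 78.91 dB SPL.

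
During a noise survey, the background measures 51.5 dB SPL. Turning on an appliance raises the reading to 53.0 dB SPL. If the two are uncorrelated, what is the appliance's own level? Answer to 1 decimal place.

47.7 dB SPL

Background correction is a power subtraction:
L_src = 10·log₁₀(10^(53.0/10) − 10^(51.5/10)) = 10·log₁₀(58270) = 47.7 dB SPL.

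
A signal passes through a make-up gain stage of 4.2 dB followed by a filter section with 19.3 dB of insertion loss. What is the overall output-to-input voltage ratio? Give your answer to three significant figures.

Net gain = 4.2 + (−19.3) = -15.1 dB.
Voltage ratio = 10^(-15.1/20) = 0.176.

0.176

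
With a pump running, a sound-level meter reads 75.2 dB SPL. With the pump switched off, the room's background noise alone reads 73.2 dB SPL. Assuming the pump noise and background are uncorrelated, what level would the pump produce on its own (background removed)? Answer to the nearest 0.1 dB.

70.9 dB SPL

Subtract intensities: L_src = 10·log₁₀(10^(L_total/10) − 10^(L_bg/10)).
L_src = 10·log₁₀(10^(75.2/10) − 10^(73.2/10)) = 10·log₁₀(12220000) = 70.9 dB SPL.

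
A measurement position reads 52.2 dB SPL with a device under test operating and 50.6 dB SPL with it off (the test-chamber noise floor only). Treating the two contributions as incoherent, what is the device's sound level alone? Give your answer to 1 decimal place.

Background correction is a power subtraction:
L_src = 10·log₁₀(10^(52.2/10) − 10^(50.6/10)) = 10·log₁₀(51140) = 47.1 dB SPL.

47.1 dB SPL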